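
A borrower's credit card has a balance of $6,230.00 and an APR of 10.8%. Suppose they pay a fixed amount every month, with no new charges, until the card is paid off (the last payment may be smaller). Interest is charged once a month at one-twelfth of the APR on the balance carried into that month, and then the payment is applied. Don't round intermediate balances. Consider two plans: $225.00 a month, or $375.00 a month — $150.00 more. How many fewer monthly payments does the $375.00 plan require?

Monthly rate r = 10.8%/12 = 0.9% = 0.009.
At $225.00/mo: n = ⌈−ln(1 − rB₀/P)/ln(1+r)⌉ = 32 payments (last $222.61); total interest = total paid − $6,230.00 = $967.61.
At $375.00/mo: 19 payments (last $28.54); total interest $548.54.
Payments saved = 32 − 19 = 13.

13 fewer payments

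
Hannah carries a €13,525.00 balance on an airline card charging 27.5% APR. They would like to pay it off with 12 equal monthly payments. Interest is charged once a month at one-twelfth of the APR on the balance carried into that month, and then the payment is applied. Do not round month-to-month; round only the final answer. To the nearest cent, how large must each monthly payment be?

€1,301.94

Monthly rate r = 27.5%/12 = 2.29167% = 0.0229167.
Level-payment amortization: P = B₀·r / (1 − (1+r)^(−n)) = 13525.00·0.0229167 / (1 − 1.02292^(−12)).
Denominator 1 − (1+r)^(−12) = 0.23806672.
P = 309.948 / 0.23806672 ≈ 1301.94.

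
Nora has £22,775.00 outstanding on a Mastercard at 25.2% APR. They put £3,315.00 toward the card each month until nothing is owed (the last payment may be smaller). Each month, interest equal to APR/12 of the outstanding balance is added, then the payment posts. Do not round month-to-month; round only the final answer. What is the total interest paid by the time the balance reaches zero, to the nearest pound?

Monthly rate r = 25.2%/12 = 2.1% = 0.021.
Payoff takes n = ⌈−ln(1 − rB₀/P)/ln(1+r)⌉ = ⌈7.497⌉ = 8 payments; the last is £1,656.28.
Total paid = 7·£3,315.00 + £1,656.28 = £24,861.28.
Total interest = total paid − principal = £24,861.28 − £22,775.00 = £2,086.28.

£2,086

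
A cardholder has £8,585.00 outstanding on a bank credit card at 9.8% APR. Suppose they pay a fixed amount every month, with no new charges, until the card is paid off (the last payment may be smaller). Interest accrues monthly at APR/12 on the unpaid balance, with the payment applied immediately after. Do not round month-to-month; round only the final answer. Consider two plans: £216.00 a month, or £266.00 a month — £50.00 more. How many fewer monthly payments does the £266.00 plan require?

Monthly rate r = 9.8%/12 = 0.816667% = 0.00816667.
At £216.00/mo: n = ⌈−ln(1 − rB₀/P)/ln(1+r)⌉ = 49 payments (last £53.89); total interest = total paid − £8,585.00 = £1,836.89.
At £266.00/mo: 38 payments (last £164.03); total interest £1,421.03.
Payments saved = 49 − 38 = 11.

11 fewer payments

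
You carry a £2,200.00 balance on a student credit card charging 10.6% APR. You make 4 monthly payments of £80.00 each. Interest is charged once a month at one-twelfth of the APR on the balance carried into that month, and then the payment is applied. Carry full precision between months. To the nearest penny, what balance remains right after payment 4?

£1,954.50

Monthly rate r = 10.6%/12 = 0.883333% = 0.00883333.
Each month: B ← B·(1+r) − £80.00.
Month 1: interest £19.43; balance after payment £2,139.43.
Month 2: interest £18.90; balance after payment £2,078.33.
Month 3: interest £18.36; balance after payment £2,016.69.
Month 4: interest £17.81; balance after payment £1,954.50.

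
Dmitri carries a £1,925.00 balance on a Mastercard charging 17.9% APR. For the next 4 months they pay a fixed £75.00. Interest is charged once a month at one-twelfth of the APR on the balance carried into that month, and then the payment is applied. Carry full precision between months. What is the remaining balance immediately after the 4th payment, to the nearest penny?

Monthly rate r = 17.9%/12 = 1.49167% = 0.0149167.
Each month: B ← B·(1+r) − £75.00.
Month 1: interest £28.71; balance after payment £1,878.71.
Month 2: interest £28.02; balance after payment £1,831.74.
Month 3: interest £27.32; balance after payment £1,784.06.
Month 4: interest £26.61; balance after payment £1,735.67.

£1,735.67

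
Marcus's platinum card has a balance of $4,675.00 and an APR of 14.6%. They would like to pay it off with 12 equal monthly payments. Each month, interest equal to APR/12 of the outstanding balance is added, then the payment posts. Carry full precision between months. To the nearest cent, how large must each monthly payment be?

Monthly rate r = 14.6%/12 = 1.21667% = 0.0121667.
Level-payment amortization: P = B₀·r / (1 − (1+r)^(−n)) = 4675.00·0.0121667 / (1 − 1.01217^(−12)).
Denominator 1 − (1+r)^(−12) = 0.135080614.
P = 56.8792 / 0.135080614 ≈ 421.08.

$421.08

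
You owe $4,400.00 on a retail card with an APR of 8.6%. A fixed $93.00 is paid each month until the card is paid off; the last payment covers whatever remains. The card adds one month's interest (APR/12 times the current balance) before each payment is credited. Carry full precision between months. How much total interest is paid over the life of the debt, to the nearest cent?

$992.96

Monthly rate r = 8.6%/12 = 0.716667% = 0.00716667.
Payoff takes n = ⌈−ln(1 − rB₀/P)/ln(1+r)⌉ = ⌈57.989⌉ = 58 payments; the last is $91.96.
Total paid = 57·$93.00 + $91.96 = $5,392.96.
Total interest = total paid − principal = $5,392.96 − $4,400.00 = $992.96.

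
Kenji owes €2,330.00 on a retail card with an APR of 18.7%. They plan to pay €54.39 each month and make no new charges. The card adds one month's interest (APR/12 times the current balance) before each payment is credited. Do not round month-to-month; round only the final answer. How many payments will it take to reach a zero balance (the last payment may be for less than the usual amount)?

Monthly rate r = 18.7%/12 = 1.55833% = 0.0155833.
Recurrence: B ← B·(1+r) − €54.39.
Month 1: interest €36.31; balance after payment €2,311.92.
Month 2: interest €36.03; balance after payment €2,293.56.
Closed form: n = −ln(1 − rB₀/P)/ln(1+r) = −ln(0.33243)/ln(1.01558) ≈ 71.223, so the balance reaches zero during payment 72.

72 payments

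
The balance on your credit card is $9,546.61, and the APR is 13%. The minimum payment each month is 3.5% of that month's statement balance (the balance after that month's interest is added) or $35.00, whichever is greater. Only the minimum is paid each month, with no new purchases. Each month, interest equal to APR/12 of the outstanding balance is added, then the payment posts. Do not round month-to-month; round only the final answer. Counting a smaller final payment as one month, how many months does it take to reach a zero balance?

126 months

Monthly rate r = 13%/12 = 1.08333% = 0.0108333.
While 3.5% of the post-interest balance exceeds $35.00, each month B ← (B·(1+r))·(1 − 0.035), i.e. B shrinks by the factor (1+r)·0.965 = 0.97545.
This holds for months 1–92. Entering month 93 the balance is $970.24; 3.5% of the post-interest balance is now below $35.00, so the flat $35.00 minimum applies from here.
From month 93 a fixed $35.00 at rate r clears $970.24 in 34 more payments. Total: 92 + 34 = 126 months.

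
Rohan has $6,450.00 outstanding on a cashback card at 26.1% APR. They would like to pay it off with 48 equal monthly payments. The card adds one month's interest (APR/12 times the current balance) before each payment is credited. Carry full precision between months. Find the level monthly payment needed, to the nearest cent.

$217.84

Monthly rate r = 26.1%/12 = 2.175% = 0.02175.
Level-payment amortization: P = B₀·r / (1 − (1+r)^(−n)) = 6450.00·0.02175 / (1 − 1.02175^(−48)).
Denominator 1 − (1+r)^(−48) = 0.643994282.
P = 140.288 / 0.643994282 ≈ 217.84.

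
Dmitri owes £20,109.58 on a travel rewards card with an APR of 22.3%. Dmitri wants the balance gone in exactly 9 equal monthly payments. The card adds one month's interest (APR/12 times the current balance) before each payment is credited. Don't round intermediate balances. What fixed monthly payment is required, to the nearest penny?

Monthly rate r = 22.3%/12 = 1.85833% = 0.0185833.
Level-payment amortization: P = B₀·r / (1 − (1+r)^(−n)) = 20109.58·0.0185833 / (1 − 1.01858^(−9)).
Denominator 1 − (1+r)^(−9) = 0.152712287.
P = 373.703 / 0.152712287 ≈ 2447.11.

£2,447.11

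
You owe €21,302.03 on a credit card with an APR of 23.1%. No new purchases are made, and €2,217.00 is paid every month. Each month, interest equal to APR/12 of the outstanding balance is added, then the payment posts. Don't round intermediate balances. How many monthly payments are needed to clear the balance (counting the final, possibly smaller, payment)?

11 payments

Monthly rate r = 23.1%/12 = 1.925% = 0.01925.
Recurrence: B ← B·(1+r) − €2,217.00.
Month 1: interest €410.06; balance after payment €19,495.09.
Month 2: interest €375.28; balance after payment €17,653.37.
Closed form: n = −ln(1 − rB₀/P)/ln(1+r) = −ln(0.81504)/ln(1.01925) ≈ 10.726, so the balance reaches zero during payment 11.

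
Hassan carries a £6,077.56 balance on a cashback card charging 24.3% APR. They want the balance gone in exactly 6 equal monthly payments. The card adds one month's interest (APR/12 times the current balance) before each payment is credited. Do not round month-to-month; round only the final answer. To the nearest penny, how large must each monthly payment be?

£1,085.92

Monthly rate r = 24.3%/12 = 2.025% = 0.02025.
Level-payment amortization: P = B₀·r / (1 − (1+r)^(−n)) = 6077.56·0.02025 / (1 − 1.02025^(−6)).
Denominator 1 − (1+r)^(−6) = 0.113333339.
P = 123.071 / 0.113333339 ≈ 1085.92.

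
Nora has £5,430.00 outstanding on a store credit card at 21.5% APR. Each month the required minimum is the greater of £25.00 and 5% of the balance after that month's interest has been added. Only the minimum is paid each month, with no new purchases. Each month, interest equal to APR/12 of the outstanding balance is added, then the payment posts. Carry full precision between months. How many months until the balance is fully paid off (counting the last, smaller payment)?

97 months

Monthly rate r = 21.5%/12 = 1.79167% = 0.0179167.
While 5% of the post-interest balance exceeds £25.00, each month B ← (B·(1+r))·(1 − 0.05), i.e. B shrinks by the factor (1+r)·0.95 = 0.96702.
This holds for months 1–72. Entering month 73 the balance is £485.49; 5% of the post-interest balance is now below £25.00, so the flat £25.00 minimum applies from here.
From month 73 a fixed £25.00 at rate r clears £485.49 in 25 more payments. Total: 72 + 25 = 97 months.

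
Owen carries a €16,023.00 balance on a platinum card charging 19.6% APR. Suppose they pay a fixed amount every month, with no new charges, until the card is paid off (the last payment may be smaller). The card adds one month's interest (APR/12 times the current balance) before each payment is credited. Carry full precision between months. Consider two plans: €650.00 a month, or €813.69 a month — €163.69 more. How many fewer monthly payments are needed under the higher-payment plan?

Monthly rate r = 19.6%/12 = 1.63333% = 0.0163333.
At €650.00/mo: n = ⌈−ln(1 − rB₀/P)/ln(1+r)⌉ = 32 payments (last €521.38); total interest = total paid − €16,023.00 = €4,648.38.
At €813.69/mo: 24 payments (last €775.45); total interest €3,467.32.
Payments saved = 32 − 24 = 8.

8 fewer payments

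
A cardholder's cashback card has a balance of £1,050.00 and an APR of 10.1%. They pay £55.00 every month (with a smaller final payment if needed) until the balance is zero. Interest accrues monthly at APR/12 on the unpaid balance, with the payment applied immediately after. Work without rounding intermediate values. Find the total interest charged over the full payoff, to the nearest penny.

Monthly rate r = 10.1%/12 = 0.841667% = 0.00841667.
Payoff takes n = ⌈−ln(1 − rB₀/P)/ln(1+r)⌉ = ⌈20.899⌉ = 21 payments; the last is £49.48.
Total paid = 20·£55.00 + £49.48 = £1,149.48.
Total interest = total paid − principal = £1,149.48 − £1,050.00 = £99.48.

£99.48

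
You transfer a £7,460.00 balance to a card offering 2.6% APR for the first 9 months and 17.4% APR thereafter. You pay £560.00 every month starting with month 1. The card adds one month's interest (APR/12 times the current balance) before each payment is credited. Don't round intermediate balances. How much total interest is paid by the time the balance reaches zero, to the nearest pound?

Promo months 1–9 at r₀ = 2.6%/12 = 0.00216667; months 10+ at r₁ = 17.4%/12 = 0.0145.
After month 9: iterate B ← B·(1+r₀) − £560.00 for 9 months → £2,522.84.
Then at r₁ with £560.00/mo: n₂ = −ln(1 − r₁·B/P)/ln(1+r₁) ≈ 4.69 → 5 more payments.
Total paid = 13·£560.00 + £388.74 = £7,668.74; interest = £7,668.74 − £7,460.00 = £208.74.

£209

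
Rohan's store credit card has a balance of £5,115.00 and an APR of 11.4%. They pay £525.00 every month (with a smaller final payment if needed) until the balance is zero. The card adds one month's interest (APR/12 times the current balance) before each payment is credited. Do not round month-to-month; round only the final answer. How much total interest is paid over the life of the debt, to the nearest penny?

£278.36

Monthly rate r = 11.4%/12 = 0.95% = 0.0095.
Payoff takes n = ⌈−ln(1 − rB₀/P)/ln(1+r)⌉ = ⌈10.272⌉ = 11 payments; the last is £143.36.
Total paid = 10·£525.00 + £143.36 = £5,393.36.
Total interest = total paid − principal = £5,393.36 − £5,115.00 = £278.36.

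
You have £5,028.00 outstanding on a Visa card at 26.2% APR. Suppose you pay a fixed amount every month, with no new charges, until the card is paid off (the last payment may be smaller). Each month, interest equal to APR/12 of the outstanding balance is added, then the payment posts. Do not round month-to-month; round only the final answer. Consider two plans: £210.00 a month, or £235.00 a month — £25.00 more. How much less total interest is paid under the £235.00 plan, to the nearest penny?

£343.16

Monthly rate r = 26.2%/12 = 2.18333% = 0.0218333.
At £210.00/mo: n = ⌈−ln(1 − rB₀/P)/ln(1+r)⌉ = 35 payments (last £52.68); total interest = total paid − £5,028.00 = £2,164.68.
At £235.00/mo: 30 payments (last £34.52); total interest £1,821.52.
Interest saved = £2,164.68 − £1,821.52 = £343.16.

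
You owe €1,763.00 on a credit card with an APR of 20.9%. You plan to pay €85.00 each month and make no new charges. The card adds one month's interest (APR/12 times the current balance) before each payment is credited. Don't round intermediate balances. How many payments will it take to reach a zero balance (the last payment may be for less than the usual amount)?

26 months

Monthly rate r = 20.9%/12 = 1.74167% = 0.0174167.
Recurrence: B ← B·(1+r) − €85.00.
Month 1: interest €30.71; balance after payment €1,708.71.
Month 2: interest €29.76; balance after payment €1,653.47.
Closed form: n = −ln(1 − rB₀/P)/ln(1+r) = −ln(0.63876)/ln(1.01742) ≈ 25.959, so the balance reaches zero during payment 26.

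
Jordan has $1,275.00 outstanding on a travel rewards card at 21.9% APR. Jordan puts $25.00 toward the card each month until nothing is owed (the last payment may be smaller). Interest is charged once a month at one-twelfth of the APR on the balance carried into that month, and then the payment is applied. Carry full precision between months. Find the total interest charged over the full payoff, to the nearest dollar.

$2,416

Monthly rate r = 21.9%/12 = 1.825% = 0.01825.
Payoff takes n = ⌈−ln(1 − rB₀/P)/ln(1+r)⌉ = ⌈147.634⌉ = 148 payments; the last is $15.91.
Total paid = 147·$25.00 + $15.91 = $3,690.91.
Total interest = total paid − principal = $3,690.91 − $1,275.00 = $2,415.91.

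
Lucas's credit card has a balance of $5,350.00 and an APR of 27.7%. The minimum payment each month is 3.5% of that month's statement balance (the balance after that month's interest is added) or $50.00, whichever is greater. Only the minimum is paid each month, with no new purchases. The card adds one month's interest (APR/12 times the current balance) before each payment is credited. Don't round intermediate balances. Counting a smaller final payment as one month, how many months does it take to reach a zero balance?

Monthly rate r = 27.7%/12 = 2.30833% = 0.0230833.
While 3.5% of the post-interest balance exceeds $50.00, each month B ← (B·(1+r))·(1 − 0.035), i.e. B shrinks by the factor (1+r)·0.965 = 0.98728.
This holds for months 1–105. Entering month 106 the balance is $1,394.37; 3.5% of the post-interest balance is now below $50.00, so the flat $50.00 minimum applies from here.
From month 106 a fixed $50.00 at rate r clears $1,394.37 in 46 more payments. Total: 105 + 46 = 151 months.

151 months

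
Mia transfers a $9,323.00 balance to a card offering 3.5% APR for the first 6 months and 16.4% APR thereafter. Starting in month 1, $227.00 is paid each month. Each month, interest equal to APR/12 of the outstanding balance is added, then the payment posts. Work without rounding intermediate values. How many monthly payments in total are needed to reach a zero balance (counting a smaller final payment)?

56 payments

Promo months 1–6 at r₀ = 3.5%/12 = 0.00291667; months 7+ at r₁ = 16.4%/12 = 0.0136667.
After month 6: iterate B ← B·(1+r₀) − $227.00 for 6 months → $8,115.38.
Then at r₁ with $227.00/mo: n₂ = −ln(1 − r₁·B/P)/ln(1+r₁) ≈ 49.40 → 50 more payments.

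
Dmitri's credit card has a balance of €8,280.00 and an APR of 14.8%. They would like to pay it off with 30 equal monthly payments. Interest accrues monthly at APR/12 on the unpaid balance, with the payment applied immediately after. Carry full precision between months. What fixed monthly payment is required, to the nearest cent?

€331.88

Monthly rate r = 14.8%/12 = 1.23333% = 0.0123333.
Level-payment amortization: P = B₀·r / (1 − (1+r)^(−n)) = 8280.00·0.0123333 / (1 − 1.01233^(−30)).
Denominator 1 − (1+r)^(−30) = 0.307700713.
P = 102.12 / 0.307700713 ≈ 331.88.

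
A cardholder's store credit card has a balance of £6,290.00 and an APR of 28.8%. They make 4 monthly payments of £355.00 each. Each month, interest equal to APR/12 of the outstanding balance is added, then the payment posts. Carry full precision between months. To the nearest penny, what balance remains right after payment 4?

£5,443.99

Monthly rate r = 28.8%/12 = 2.4% = 0.024.
Each month: B ← B·(1+r) − £355.00.
Month 1: interest £150.96; balance after payment £6,085.96.
Month 2: interest £146.06; balance after payment £5,877.02.
Month 3: interest £141.05; balance after payment £5,663.07.
Month 4: interest £135.91; balance after payment £5,443.99.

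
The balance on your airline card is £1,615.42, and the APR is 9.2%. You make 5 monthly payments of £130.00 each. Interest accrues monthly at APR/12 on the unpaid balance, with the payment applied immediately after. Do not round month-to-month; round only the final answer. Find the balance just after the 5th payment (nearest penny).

£1,018.26

Monthly rate r = 9.2%/12 = 0.766667% = 0.00766667.
Each month: B ← B·(1+r) − £130.00.
Month 1: interest £12.38; balance after payment £1,497.80.
Month 2: interest £11.48; balance after payment £1,379.29.
Month 3: interest £10.57; balance after payment £1,259.86.
Month 4: interest £9.66; balance after payment £1,139.52.
Month 5: interest £8.74; balance after payment £1,018.26.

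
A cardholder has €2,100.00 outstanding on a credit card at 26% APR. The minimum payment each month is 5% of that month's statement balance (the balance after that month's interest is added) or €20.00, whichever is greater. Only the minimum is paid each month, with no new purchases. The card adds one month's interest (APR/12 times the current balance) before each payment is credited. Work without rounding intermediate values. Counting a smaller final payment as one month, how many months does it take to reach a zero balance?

82 months

Monthly rate r = 26%/12 = 2.16667% = 0.0216667.
While 5% of the post-interest balance exceeds €20.00, each month B ← (B·(1+r))·(1 − 0.05), i.e. B shrinks by the factor (1+r)·0.95 = 0.97058.
This holds for months 1–57. Entering month 58 the balance is €382.90; 5% of the post-interest balance is now below €20.00, so the flat €20.00 minimum applies from here.
From month 58 a fixed €20.00 at rate r clears €382.90 in 25 more payments. Total: 57 + 25 = 82 months.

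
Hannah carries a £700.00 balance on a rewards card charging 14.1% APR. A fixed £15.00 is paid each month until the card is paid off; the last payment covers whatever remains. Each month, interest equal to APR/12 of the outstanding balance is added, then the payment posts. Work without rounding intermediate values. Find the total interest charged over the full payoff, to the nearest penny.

Monthly rate r = 14.1%/12 = 1.175% = 0.01175.
Payoff takes n = ⌈−ln(1 − rB₀/P)/ln(1+r)⌉ = ⌈68.040⌉ = 69 payments; the last is £0.60.
Total paid = 68·£15.00 + £0.60 = £1,020.60.
Total interest = total paid − principal = £1,020.60 − £700.00 = £320.60.

£320.60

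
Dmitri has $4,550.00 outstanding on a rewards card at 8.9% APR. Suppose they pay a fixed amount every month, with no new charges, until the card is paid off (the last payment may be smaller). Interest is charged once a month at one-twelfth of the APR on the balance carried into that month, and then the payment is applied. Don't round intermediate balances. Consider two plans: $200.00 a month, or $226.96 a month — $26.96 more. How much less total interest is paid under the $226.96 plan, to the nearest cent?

Monthly rate r = 8.9%/12 = 0.741667% = 0.00741667.
At $200.00/mo: n = ⌈−ln(1 − rB₀/P)/ln(1+r)⌉ = 26 payments (last $1.82); total interest = total paid − $4,550.00 = $451.82.
At $226.96/mo: 22 payments (last $178.26); total interest $394.42.
Interest saved = $451.82 − $394.42 = $57.40.

$57.40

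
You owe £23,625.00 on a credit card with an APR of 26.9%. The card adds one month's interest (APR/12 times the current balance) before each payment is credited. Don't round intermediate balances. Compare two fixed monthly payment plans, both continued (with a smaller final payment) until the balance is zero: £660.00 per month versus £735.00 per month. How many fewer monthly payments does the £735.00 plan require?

16 fewer payments

Monthly rate r = 26.9%/12 = 2.24167% = 0.0224167.
At £660.00/mo: n = ⌈−ln(1 − rB₀/P)/ln(1+r)⌉ = 74 payments (last £97.39); total interest = total paid − £23,625.00 = £24,652.39.
At £735.00/mo: 58 payments (last £374.75); total interest £18,644.75.
Payments saved = 74 − 58 = 16.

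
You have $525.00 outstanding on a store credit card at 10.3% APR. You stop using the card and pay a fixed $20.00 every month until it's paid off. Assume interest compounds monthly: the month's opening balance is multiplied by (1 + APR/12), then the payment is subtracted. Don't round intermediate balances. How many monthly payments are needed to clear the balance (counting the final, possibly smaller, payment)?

Monthly rate r = 10.3%/12 = 0.858333% = 0.00858333.
Recurrence: B ← B·(1+r) − $20.00.
Month 1: interest $4.51; balance after payment $509.51.
Month 2: interest $4.37; balance after payment $493.88.
Closed form: n = −ln(1 − rB₀/P)/ln(1+r) = −ln(0.77469)/ln(1.00858) ≈ 29.871, so the balance reaches zero during payment 30.

30 payments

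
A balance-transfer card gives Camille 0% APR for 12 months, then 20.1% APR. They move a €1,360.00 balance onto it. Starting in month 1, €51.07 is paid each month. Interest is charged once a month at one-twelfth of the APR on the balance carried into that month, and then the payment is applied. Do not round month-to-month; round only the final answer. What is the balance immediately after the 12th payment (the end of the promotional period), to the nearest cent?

€747.16

Promo months 1–12 at r₀ = 0%/12 = 0; months 13+ at r₁ = 20.1%/12 = 0.01675.
After month 12 (no interest yet): B = €1,360.00 − 12·€51.07 = €747.16.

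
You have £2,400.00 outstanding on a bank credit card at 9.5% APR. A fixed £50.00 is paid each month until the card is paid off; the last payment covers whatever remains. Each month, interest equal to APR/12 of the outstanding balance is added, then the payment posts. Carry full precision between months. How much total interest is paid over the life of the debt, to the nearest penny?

Monthly rate r = 9.5%/12 = 0.791667% = 0.00791667.
Payoff takes n = ⌈−ln(1 − rB₀/P)/ln(1+r)⌉ = ⌈60.622⌉ = 61 payments; the last is £31.15.
Total paid = 60·£50.00 + £31.15 = £3,031.15.
Total interest = total paid − principal = £3,031.15 − £2,400.00 = £631.15.

£631.15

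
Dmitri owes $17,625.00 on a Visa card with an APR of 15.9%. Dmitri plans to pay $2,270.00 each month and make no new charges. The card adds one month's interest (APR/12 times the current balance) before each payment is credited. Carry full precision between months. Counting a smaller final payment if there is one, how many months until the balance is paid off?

9 payments

Monthly rate r = 15.9%/12 = 1.325% = 0.01325.
Recurrence: B ← B·(1+r) − $2,270.00.
Month 1: interest $233.53; balance after payment $15,588.53.
Month 2: interest $206.55; balance after payment $13,525.08.
Closed form: n = −ln(1 − rB₀/P)/ln(1+r) = −ln(0.89712)/ln(1.01325) ≈ 8.248, so the balance reaches zero during payment 9.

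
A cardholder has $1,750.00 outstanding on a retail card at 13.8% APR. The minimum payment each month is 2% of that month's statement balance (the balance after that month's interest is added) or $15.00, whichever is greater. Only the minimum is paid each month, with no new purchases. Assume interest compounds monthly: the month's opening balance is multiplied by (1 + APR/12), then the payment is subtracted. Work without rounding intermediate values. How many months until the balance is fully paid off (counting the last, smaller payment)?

172 months

Monthly rate r = 13.8%/12 = 1.15% = 0.0115.
While 2% of the post-interest balance exceeds $15.00, each month B ← (B·(1+r))·(1 − 0.02), i.e. B shrinks by the factor (1+r)·0.98 = 0.99127.
This holds for months 1–98. Entering month 99 the balance is $741.05; 2% of the post-interest balance is now below $15.00, so the flat $15.00 minimum applies from here.
From month 99 a fixed $15.00 at rate r clears $741.05 in 74 more payments. Total: 98 + 74 = 172 months.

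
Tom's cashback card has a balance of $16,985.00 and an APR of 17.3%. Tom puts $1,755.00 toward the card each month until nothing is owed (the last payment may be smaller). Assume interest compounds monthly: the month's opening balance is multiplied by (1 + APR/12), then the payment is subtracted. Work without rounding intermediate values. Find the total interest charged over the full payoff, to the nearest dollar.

$1,443

Monthly rate r = 17.3%/12 = 1.44167% = 0.0144167.
Payoff takes n = ⌈−ln(1 − rB₀/P)/ln(1+r)⌉ = ⌈10.498⌉ = 11 payments; the last is $877.82.
Total paid = 10·$1,755.00 + $877.82 = $18,427.82.
Total interest = total paid − principal = $18,427.82 − $16,985.00 = $1,442.82.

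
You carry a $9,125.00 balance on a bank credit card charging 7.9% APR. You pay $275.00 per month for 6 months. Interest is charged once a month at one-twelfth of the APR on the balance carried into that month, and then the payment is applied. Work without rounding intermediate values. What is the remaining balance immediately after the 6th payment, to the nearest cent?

$7,814.03

Monthly rate r = 7.9%/12 = 0.658333% = 0.00658333.
Each month: B ← B·(1+r) − $275.00.
Month 1: interest $60.07; balance after payment $8,910.07.
Month 2: interest $58.66; balance after payment $8,693.73.
Month 3: interest $57.23; balance after payment $8,475.96.
Month 4: interest $55.80; balance after payment $8,256.76.
Month 5: interest $54.36; balance after payment $8,036.12.
Month 6: interest $52.90; balance after payment $7,814.03.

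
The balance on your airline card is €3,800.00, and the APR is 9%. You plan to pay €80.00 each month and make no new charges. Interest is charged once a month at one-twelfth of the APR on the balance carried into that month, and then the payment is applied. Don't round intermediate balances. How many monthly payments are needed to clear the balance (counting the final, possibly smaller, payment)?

Monthly rate r = 9%/12 = 0.75% = 0.0075.
Recurrence: B ← B·(1+r) − €80.00.
Month 1: interest €28.50; balance after payment €3,748.50.
Month 2: interest €28.11; balance after payment €3,696.61.
Closed form: n = −ln(1 − rB₀/P)/ln(1+r) = −ln(0.64375)/ln(1.0075) ≈ 58.946, so the balance reaches zero during payment 59.

59 months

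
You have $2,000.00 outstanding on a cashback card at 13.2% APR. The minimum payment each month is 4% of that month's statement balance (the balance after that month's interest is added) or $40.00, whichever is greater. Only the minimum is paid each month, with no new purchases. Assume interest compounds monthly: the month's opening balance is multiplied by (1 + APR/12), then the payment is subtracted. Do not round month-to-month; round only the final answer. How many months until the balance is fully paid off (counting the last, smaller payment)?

53 months

Monthly rate r = 13.2%/12 = 1.1% = 0.011.
While 4% of the post-interest balance exceeds $40.00, each month B ← (B·(1+r))·(1 − 0.04), i.e. B shrinks by the factor (1+r)·0.96 = 0.97056.
This holds for months 1–24. Entering month 25 the balance is $976.26; 4% of the post-interest balance is now below $40.00, so the flat $40.00 minimum applies from here.
From month 25 a fixed $40.00 at rate r clears $976.26 in 29 more payments. Total: 24 + 29 = 53 months.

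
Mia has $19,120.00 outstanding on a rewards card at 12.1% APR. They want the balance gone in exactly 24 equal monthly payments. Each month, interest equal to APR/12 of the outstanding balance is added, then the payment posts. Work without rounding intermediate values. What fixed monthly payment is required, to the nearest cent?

$900.94

Monthly rate r = 12.1%/12 = 1.00833% = 0.0100833.
Level-payment amortization: P = B₀·r / (1 − (1+r)^(−n)) = 19120.00·0.0100833 / (1 − 1.01008^(−24)).
Denominator 1 − (1+r)^(−24) = 0.213991802.
P = 192.793 / 0.213991802 ≈ 900.94.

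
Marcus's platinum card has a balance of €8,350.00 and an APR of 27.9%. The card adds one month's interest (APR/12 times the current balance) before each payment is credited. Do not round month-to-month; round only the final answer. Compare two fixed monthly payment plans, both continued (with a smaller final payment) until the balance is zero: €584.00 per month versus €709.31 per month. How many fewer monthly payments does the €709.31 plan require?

4 fewer payments

Monthly rate r = 27.9%/12 = 2.325% = 0.02325.
At €584.00/mo: n = ⌈−ln(1 − rB₀/P)/ln(1+r)⌉ = 18 payments (last €341.65); total interest = total paid − €8,350.00 = €1,919.65.
At €709.31/mo: 14 payments (last €648.76); total interest €1,519.79.
Payments saved = 18 − 14 = 4.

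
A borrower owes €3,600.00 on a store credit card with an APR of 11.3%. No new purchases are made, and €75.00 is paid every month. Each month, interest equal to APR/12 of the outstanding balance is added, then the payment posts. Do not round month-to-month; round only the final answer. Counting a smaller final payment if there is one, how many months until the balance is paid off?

65 months

Monthly rate r = 11.3%/12 = 0.941667% = 0.00941667.
Recurrence: B ← B·(1+r) − €75.00.
Month 1: interest €33.90; balance after payment €3,558.90.
Month 2: interest €33.51; balance after payment €3,517.41.
Closed form: n = −ln(1 − rB₀/P)/ln(1+r) = −ln(0.548)/ln(1.00942) ≈ 64.174, so the balance reaches zero during payment 65.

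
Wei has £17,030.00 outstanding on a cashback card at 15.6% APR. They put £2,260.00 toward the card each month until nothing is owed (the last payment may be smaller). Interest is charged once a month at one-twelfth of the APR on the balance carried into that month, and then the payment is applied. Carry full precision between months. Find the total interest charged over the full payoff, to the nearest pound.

Monthly rate r = 15.6%/12 = 1.3% = 0.013.
Payoff takes n = ⌈−ln(1 − rB₀/P)/ln(1+r)⌉ = ⌈7.982⌉ = 8 payments; the last is £2,219.46.
Total paid = 7·£2,260.00 + £2,219.46 = £18,039.46.
Total interest = total paid − principal = £18,039.46 − £17,030.00 = £1,009.46.

£1,009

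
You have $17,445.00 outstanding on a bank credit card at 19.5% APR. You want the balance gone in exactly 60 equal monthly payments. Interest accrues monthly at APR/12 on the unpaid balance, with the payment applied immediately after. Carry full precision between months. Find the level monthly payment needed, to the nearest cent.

$457.35

Monthly rate r = 19.5%/12 = 1.625% = 0.01625.
Level-payment amortization: P = B₀·r / (1 − (1+r)^(−n)) = 17445.00·0.01625 / (1 − 1.01625^(−60)).
Denominator 1 − (1+r)^(−60) = 0.619839943.
P = 283.481 / 0.619839943 ≈ 457.35.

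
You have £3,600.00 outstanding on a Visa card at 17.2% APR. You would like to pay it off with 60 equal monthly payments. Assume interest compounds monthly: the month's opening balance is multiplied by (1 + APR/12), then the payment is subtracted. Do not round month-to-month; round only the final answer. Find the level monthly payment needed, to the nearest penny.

Monthly rate r = 17.2%/12 = 1.43333% = 0.0143333.
Level-payment amortization: P = B₀·r / (1 − (1+r)^(−n)) = 3600.00·0.0143333 / (1 − 1.01433^(−60)).
Denominator 1 − (1+r)^(−60) = 0.574246583.
P = 51.6 / 0.574246583 ≈ 89.86.

£89.86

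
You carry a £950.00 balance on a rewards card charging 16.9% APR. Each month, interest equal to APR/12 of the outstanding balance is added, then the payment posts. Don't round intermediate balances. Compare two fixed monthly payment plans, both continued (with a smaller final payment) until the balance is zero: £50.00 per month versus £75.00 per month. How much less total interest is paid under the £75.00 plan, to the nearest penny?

£59.66

Monthly rate r = 16.9%/12 = 1.40833% = 0.0140833.
At £50.00/mo: n = ⌈−ln(1 − rB₀/P)/ln(1+r)⌉ = 23 payments (last £13.42); total interest = total paid − £950.00 = £163.42.
At £75.00/mo: 15 payments (last £3.76); total interest £103.76.
Interest saved = £163.42 − £103.76 = £59.66.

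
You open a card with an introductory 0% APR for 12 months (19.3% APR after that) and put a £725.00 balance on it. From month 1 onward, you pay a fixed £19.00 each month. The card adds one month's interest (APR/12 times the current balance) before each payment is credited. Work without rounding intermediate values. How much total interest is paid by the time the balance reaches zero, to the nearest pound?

Promo months 1–12 at r₀ = 0%/12 = 0; months 13+ at r₁ = 19.3%/12 = 0.0160833.
After month 12 (no interest yet): B = £725.00 − 12·£19.00 = £497.00.
Then at r₁ with £19.00/mo: n₂ = −ln(1 − r₁·B/P)/ln(1+r₁) ≈ 34.22 → 35 more payments.
Total paid = 46·£19.00 + £4.15 = £878.15; interest = £878.15 − £725.00 = £153.15.

£153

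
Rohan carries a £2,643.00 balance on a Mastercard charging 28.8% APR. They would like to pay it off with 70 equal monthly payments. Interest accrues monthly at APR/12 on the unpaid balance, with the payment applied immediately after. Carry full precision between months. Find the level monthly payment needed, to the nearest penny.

Monthly rate r = 28.8%/12 = 2.4% = 0.024.
Level-payment amortization: P = B₀·r / (1 − (1+r)^(−n)) = 2643.00·0.024 / (1 − 1.024^(−70)).
Denominator 1 − (1+r)^(−70) = 0.809890843.
P = 63.432 / 0.809890843 ≈ 78.32.

£78.32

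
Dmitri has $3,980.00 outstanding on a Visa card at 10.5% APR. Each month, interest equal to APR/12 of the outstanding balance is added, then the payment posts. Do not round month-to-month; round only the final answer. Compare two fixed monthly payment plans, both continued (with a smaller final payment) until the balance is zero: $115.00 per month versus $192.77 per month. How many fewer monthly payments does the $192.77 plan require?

19 fewer payments

Monthly rate r = 10.5%/12 = 0.875% = 0.00875.
At $115.00/mo: n = ⌈−ln(1 − rB₀/P)/ln(1+r)⌉ = 42 payments (last $46.73); total interest = total paid − $3,980.00 = $781.73.
At $192.77/mo: 23 payments (last $168.00); total interest $428.94.
Payments saved = 42 − 23 = 19.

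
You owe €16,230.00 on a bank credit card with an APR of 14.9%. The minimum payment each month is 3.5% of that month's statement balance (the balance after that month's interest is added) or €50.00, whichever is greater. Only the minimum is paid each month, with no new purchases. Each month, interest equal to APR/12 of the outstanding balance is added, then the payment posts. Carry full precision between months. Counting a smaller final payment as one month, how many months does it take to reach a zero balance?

140 months

Monthly rate r = 14.9%/12 = 1.24167% = 0.0124167.
While 3.5% of the post-interest balance exceeds €50.00, each month B ← (B·(1+r))·(1 − 0.035), i.e. B shrinks by the factor (1+r)·0.965 = 0.97698.
This holds for months 1–105. Entering month 106 the balance is €1,407.38; 3.5% of the post-interest balance is now below €50.00, so the flat €50.00 minimum applies from here.
From month 106 a fixed €50.00 at rate r clears €1,407.38 in 35 more payments. Total: 105 + 35 = 140 months.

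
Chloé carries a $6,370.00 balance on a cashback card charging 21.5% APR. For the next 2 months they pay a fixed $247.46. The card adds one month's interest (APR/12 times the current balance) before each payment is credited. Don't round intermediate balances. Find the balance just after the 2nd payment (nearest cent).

$6,100.95

Monthly rate r = 21.5%/12 = 1.79167% = 0.0179167.
Each month: B ← B·(1+r) − $247.46.
Month 1: interest $114.13; balance after payment $6,236.67.
Month 2: interest $111.74; balance after payment $6,100.95.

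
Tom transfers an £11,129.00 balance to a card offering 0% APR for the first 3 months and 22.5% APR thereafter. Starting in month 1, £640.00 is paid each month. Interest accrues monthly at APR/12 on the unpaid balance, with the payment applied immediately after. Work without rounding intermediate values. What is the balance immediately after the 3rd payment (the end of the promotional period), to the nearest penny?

Promo months 1–3 at r₀ = 0%/12 = 0; months 4+ at r₁ = 22.5%/12 = 0.01875.
After month 3 (no interest yet): B = £11,129.00 − 3·£640.00 = £9,209.00.

£9,209.00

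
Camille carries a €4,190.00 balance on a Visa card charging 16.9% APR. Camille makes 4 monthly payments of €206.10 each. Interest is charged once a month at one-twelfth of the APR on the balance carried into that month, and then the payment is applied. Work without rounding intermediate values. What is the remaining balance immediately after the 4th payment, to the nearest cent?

€3,589.09

Monthly rate r = 16.9%/12 = 1.40833% = 0.0140833.
Each month: B ← B·(1+r) − €206.10.
Month 1: interest €59.01; balance after payment €4,042.91.
Month 2: interest €56.94; balance after payment €3,893.75.
Month 3: interest €54.84; balance after payment €3,742.48.
Month 4: interest €52.71; balance after payment €3,589.09.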